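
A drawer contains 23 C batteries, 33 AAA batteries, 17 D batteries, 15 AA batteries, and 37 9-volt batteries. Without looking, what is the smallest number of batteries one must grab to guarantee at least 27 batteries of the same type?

Treat the 5 types as pigeonholes.
In the worst case we take at most 26 of each type, but all 23 C, all 17 D, and all 15 AA (fewer than 26), giving 23 + 26 + 17 + 15 + 26 = 107.
One more battery then forces some type to 27, so 107 + 1 = 108.

108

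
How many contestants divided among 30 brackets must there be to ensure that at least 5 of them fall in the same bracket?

121

There are 30 brackets acting as pigeonholes.
With 30 × 4 = 120 contestants we could place exactly 4 in each, with no class reaching 5.
One more forces some class to hold 5, so 120 + 1 = 121.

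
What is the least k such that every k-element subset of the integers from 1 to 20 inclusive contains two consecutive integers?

11

Partition {1, …, 20} into 10 pairs: {1,2}, {3,4}, …, {19,20}.
Choosing 10 integers — say the 10 even numbers 2, 4, …, 20 — takes one from each pair and avoids the property.
Choosing 11 forces two into the same pair by pigeonhole, and those are consecutive. So 11.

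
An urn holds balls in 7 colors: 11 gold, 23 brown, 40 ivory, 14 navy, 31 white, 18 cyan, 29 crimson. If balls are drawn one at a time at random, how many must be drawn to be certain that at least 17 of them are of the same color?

106

In the worst case we take at most 16 of each color, but all 11 gold and all 14 navy (fewer than 16), giving 11 + 16 + 16 + 14 + 16 + 16 + 16 = 105.
One more ball then forces some color to 17, so 105 + 1 = 106.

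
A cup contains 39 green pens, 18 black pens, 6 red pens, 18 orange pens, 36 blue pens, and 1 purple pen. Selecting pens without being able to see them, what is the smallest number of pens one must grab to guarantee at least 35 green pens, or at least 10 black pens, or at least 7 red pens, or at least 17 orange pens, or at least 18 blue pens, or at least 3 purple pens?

The worst case stops just short of every target: 34 green, 9 black, 6 red, 16 orange, 17 blue, all 1 purple — 34 + 9 + 6 + 16 + 17 + 1 = 83 pens.
One more pen must push some ink color to its target, so 83 + 1 = 84.

84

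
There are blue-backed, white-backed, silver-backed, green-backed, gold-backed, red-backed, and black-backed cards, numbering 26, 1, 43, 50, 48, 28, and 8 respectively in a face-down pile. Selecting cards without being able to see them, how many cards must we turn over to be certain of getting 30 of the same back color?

151

In the worst case we take at most 29 of each back color, but all 26 blue-backed, all 1 white-backed, all 28 red-backed, and all 8 black-backed (fewer than 29), giving 26 + 1 + 29 + 29 + 29 + 28 + 8 = 150.
One more card then forces some back color to 30, so 150 + 1 = 151.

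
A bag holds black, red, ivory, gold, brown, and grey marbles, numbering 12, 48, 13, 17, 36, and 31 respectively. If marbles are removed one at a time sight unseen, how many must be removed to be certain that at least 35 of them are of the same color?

142

In the worst case we take at most 34 of each color, but all 12 black, all 13 ivory, all 17 gold, and all 31 grey (fewer than 34), giving 12 + 34 + 13 + 17 + 34 + 31 = 141.
One more marble then forces some color to 35, so 141 + 1 = 142.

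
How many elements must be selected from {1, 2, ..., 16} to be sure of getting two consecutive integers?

9

Partition {1, …, 16} into 8 pairs: {1,2}, {3,4}, …, {15,16}.
Choosing 8 integers — say the 8 even numbers 2, 4, …, 16 — takes one from each pair and avoids the property.
Choosing 9 forces two into the same pair by pigeonhole, and those are consecutive. So 9.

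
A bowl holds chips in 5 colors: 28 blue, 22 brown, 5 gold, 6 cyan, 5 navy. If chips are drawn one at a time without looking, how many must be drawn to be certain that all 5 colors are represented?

62

The hardest color to obtain is gold: we could draw every other chip first — 66 − 5 = 61 chips — without a single gold one.
The next draw must be gold, so 61 + 1 = 62.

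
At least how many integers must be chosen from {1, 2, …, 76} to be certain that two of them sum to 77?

Partition {1, …, 76} into 38 pairs: {1,76}, {2,75}, …, {38,39}.
Choosing 38 integers — say the integers 1 through 38 — takes one from each pair and avoids the property.
Choosing 39 forces two into the same pair by pigeonhole, and those sum to 77. So 39.

39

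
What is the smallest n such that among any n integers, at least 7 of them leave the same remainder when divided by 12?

73

There are 12 residue classes modulo 12 acting as pigeonholes.
With 12 × 6 = 72 integers we could place exactly 6 in each, with no class reaching 7.
One more forces some class to hold 7, so 72 + 1 = 73.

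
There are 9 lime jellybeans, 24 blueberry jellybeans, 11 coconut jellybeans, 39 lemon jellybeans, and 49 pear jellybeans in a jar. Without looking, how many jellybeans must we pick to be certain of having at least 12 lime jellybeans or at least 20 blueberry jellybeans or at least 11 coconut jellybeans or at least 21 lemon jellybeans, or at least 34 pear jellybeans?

The worst case stops just short of every target: all 9 lime, 19 blueberry, 10 coconut, 20 lemon, 33 pear — 9 + 19 + 10 + 20 + 33 = 91 jellybeans.
One more jellybean must push some flavor to its target, so 91 + 1 = 92.

92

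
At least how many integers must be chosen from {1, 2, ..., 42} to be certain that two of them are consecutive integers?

22

Partition {1, …, 42} into 21 pairs: {1,2}, {3,4}, …, {41,42}.
Choosing 21 integers — say the 21 even numbers 2, 4, …, 42 — takes one from each pair and avoids the property.
Choosing 22 forces two into the same pair by pigeonhole, and those are consecutive. So 22.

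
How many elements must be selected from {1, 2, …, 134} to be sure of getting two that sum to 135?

Partition {1, …, 134} into 67 pairs: {1,134}, {2,133}, …, {67,68}.
Choosing 67 integers — say the integers 1 through 67 — takes one from each pair and avoids the property.
Choosing 68 forces two into the same pair by pigeonhole, and those sum to 135. So 68.

68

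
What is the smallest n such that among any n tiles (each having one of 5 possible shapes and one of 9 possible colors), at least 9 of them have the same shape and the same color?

361

There are 5 × 9 = 45 (shape, color) combinations acting as pigeonholes.
With 45 × 8 = 360 tiles we could place exactly 8 in each, with no (shape, color) pair reaching 9.
One more forces some (shape, color) pair to hold 9, so 360 + 1 = 361.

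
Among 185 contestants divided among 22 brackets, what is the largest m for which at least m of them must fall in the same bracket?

9

The 185 contestants fall into 22 brackets.
If each of the 22 brackets held at most 8, the total would be at most 22 × 8 = 176 < 185, a contradiction.
So at least one holds ⌈185/22⌉ = 9.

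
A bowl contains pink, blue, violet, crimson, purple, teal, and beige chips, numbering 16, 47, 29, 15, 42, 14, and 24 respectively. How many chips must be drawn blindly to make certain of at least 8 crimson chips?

180

To avoid crimson chips as long as possible, exhaust the other 6 colors first.
The worst case draws every non-crimson chip first: 16 + 47 + 29 + 42 + 14 + 24 = 172.
The next 8 draws are then forced to be crimson, giving 172 + 8 = 180.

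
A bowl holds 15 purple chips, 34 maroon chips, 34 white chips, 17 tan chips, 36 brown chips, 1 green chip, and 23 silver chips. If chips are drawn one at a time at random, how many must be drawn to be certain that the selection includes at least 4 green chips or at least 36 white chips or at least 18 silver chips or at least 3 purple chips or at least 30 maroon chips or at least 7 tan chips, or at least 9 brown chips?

98

The worst case stops just short of every target: 2 purple, 29 maroon, all 34 white, 6 tan, 8 brown, all 1 green, 17 silver — 2 + 29 + 34 + 6 + 8 + 1 + 17 = 97 chips.
One more chip must push some color to its target, so 97 + 1 = 98.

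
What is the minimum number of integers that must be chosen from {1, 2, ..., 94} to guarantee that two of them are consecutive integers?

48

Partition {1, …, 94} into 47 pairs: {1,2}, {3,4}, …, {93,94}.
Choosing 47 integers — say the 47 even numbers 2, 4, …, 94 — takes one from each pair and avoids the property.
Choosing 48 forces two into the same pair by pigeonhole, and those are consecutive. So 48.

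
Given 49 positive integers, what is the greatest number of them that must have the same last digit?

5

The 49 positive integers fall into 10 possible last digits.
If each of the 10 possible last digits held at most 4, the total would be at most 10 × 4 = 40 < 49, a contradiction.
So at least one holds ⌈49/10⌉ = 5.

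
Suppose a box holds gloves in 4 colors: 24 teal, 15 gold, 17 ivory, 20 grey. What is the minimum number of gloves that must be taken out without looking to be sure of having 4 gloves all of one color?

13

Treat the 4 colors as pigeonholes.
The worst case takes 3 gloves of each color without reaching 4 of any: 4 × 3 = 12.
The next glove must bring some color to 4, so 12 + 1 = 13.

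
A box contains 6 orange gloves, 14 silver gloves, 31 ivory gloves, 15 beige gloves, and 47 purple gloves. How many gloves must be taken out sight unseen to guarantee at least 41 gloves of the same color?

Treat the 5 colors as pigeonholes.
In the worst case we take at most 40 of each color, but all 6 orange, all 14 silver, all 31 ivory, and all 15 beige (fewer than 40), giving 6 + 14 + 31 + 15 + 40 = 106.
One more glove then forces some color to 41, so 106 + 1 = 107.

107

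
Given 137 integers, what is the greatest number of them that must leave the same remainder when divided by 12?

12

The 137 integers fall into 12 residue classes modulo 12.
If each of the 12 residue classes modulo 12 held at most 11, the total would be at most 12 × 11 = 132 < 137, a contradiction.
So at least one holds ⌈137/12⌉ = 12.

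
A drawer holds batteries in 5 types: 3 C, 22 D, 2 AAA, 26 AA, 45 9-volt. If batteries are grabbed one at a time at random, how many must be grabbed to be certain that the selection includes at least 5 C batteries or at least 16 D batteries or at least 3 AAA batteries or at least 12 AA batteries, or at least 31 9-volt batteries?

62

The worst case stops just short of every target: all 3 C, 15 D, 2 AAA, 11 AA, 30 9-volt — 3 + 15 + 2 + 11 + 30 = 61 batteries.
One more battery must push some type to its target, so 61 + 1 = 62.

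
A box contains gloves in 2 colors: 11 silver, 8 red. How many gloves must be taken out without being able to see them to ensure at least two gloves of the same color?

Treat the 2 colors as pigeonholes.
The worst case takes 1 glove of each color without reaching 2 of any: 2 × 1 = 2.
The next glove must bring some color to 2, so 2 + 1 = 3.

3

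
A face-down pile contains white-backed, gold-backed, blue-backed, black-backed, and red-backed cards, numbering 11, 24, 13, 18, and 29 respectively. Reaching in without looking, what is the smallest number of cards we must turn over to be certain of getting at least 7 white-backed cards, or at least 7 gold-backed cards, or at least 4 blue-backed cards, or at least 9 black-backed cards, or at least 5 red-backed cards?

28

Each of the 5 back colors has its own threshold; avoid all of them simultaneously.
The worst case stops just short of every target: 6 white-backed, 6 gold-backed, 3 blue-backed, 8 black-backed, 4 red-backed — 6 + 6 + 3 + 8 + 4 = 27 cards.
One more card must push some back color to its target, so 27 + 1 = 28.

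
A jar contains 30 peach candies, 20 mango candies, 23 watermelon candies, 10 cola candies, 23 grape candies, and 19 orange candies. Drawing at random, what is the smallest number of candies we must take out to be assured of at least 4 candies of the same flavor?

Treat the 6 flavors as pigeonholes.
The worst case takes 3 candies of each flavor without reaching 4 of any: 6 × 3 = 18.
The next candy must bring some flavor to 4, so 18 + 1 = 19.

19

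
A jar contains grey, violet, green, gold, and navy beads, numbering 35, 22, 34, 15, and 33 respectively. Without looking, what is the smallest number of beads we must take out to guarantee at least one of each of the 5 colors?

The hardest color to obtain is gold: we could draw every other bead first — 139 − 15 = 124 beads — without a single gold one.
The next draw must be gold, so 124 + 1 = 125.

125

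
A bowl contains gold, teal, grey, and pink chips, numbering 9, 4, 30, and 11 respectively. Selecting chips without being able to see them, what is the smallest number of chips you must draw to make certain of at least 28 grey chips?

To avoid grey chips as long as possible, exhaust the other 3 colors first.
The worst case draws every non-grey chip first: 9 + 4 + 11 = 24.
The next 28 draws are then forced to be grey, giving 24 + 28 = 52.

52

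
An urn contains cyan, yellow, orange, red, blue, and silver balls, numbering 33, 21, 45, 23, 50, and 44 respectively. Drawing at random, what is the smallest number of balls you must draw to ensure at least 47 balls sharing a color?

213

In the worst case we take at most 46 of each color, but all 33 cyan, all 21 yellow, all 45 orange, all 23 red, and all 44 silver (fewer than 46), giving 33 + 21 + 45 + 23 + 46 + 44 = 212.
One more ball then forces some color to 47, so 212 + 1 = 213.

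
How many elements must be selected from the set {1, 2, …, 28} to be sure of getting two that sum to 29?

Partition {1, …, 28} into 14 pairs: {1,28}, {2,27}, …, {14,15}.
Choosing 14 integers — say the integers 1 through 14 — takes one from each pair and avoids the property.
Choosing 15 forces two into the same pair by pigeonhole, and those sum to 29. So 15.

15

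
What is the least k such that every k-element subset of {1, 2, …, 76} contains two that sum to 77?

39

Partition {1, …, 76} into 38 pairs: {1,76}, {2,75}, …, {38,39}.
Choosing 38 integers — say the integers 1 through 38 — takes one from each pair and avoids the property.
Choosing 39 forces two into the same pair by pigeonhole, and those sum to 77. So 39.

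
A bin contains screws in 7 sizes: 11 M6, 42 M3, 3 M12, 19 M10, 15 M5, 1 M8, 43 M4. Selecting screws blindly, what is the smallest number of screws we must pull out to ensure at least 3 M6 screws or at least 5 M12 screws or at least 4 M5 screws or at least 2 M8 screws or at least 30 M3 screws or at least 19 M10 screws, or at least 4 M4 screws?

The worst case stops just short of every target: 2 M6, 29 M3, all 3 M12, 18 M10, 3 M5, 1 M8, 3 M4 — 2 + 29 + 3 + 18 + 3 + 1 + 3 = 59 screws.
One more screw must push some size to its target, so 59 + 1 = 60.

60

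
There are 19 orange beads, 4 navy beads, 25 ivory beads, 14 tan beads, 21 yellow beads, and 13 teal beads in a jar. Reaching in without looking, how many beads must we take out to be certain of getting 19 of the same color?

Treat the 6 colors as pigeonholes.
In the worst case we take at most 18 of each color, but all 4 navy, all 14 tan, and all 13 teal (fewer than 18), giving 18 + 4 + 18 + 14 + 18 + 13 = 85.
One more bead then forces some color to 19, so 85 + 1 = 86.

86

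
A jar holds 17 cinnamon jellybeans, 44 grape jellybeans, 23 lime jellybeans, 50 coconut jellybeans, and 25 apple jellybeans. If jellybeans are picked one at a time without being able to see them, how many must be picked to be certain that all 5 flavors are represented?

143

The hardest flavor to obtain is cinnamon: we could draw every other jellybean first — 159 − 17 = 142 jellybeans — without a single cinnamon one.
The next draw must be cinnamon, so 142 + 1 = 143.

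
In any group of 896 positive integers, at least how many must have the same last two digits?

There are 100 possible two-digit endings, which serve as the pigeonholes.
If each of the 100 possible two-digit endings held at most 8, the total would be at most 100 × 8 = 800 < 896, a contradiction.
So at least one holds ⌈896/100⌉ = 9.

9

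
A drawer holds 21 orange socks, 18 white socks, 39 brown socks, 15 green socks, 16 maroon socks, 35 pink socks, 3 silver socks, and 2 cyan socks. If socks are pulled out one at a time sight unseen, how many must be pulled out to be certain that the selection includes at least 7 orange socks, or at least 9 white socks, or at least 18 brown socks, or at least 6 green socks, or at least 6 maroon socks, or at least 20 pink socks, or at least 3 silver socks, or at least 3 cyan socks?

Each of the 8 colors has its own threshold; avoid all of them simultaneously.
The worst case stops just short of every target: 6 orange, 8 white, 17 brown, 5 green, 5 maroon, 19 pink, 2 silver, 2 cyan — 6 + 8 + 17 + 5 + 5 + 19 + 2 + 2 = 64 socks.
One more sock must push some color to its target, so 64 + 1 = 65.

65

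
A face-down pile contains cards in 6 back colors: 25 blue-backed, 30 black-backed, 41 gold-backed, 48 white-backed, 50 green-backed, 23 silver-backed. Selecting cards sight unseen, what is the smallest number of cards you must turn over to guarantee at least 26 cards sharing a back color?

149

Treat the 6 back colors as pigeonholes.
In the worst case we take at most 25 of each back color, but all 23 silver-backed (fewer than 25), giving 25 + 25 + 25 + 25 + 25 + 23 = 148.
One more card then forces some back color to 26, so 148 + 1 = 149.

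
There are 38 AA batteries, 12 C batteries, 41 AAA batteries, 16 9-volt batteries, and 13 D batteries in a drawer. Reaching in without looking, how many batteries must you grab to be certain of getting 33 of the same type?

Treat the 5 types as pigeonholes.
In the worst case we take at most 32 of each type, but all 12 C, all 16 9-volt, and all 13 D (fewer than 32), giving 32 + 12 + 32 + 16 + 13 = 105.
One more battery then forces some type to 33, so 105 + 1 = 106.

106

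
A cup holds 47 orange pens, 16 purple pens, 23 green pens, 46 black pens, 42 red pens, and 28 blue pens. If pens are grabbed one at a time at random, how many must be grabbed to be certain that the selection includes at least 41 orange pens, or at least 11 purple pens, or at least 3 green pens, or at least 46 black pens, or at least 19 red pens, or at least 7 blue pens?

122

The worst case stops just short of every target: 40 orange, 10 purple, 2 green, 45 black, 18 red, 6 blue — 40 + 10 + 2 + 45 + 18 + 6 = 121 pens.
One more pen must push some ink color to its target, so 121 + 1 = 122.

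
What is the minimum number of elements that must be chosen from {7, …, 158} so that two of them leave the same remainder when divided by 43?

Use the pigeonhole principle on residue classes: group the integers by remainder mod 43; there are 43 residue classes, each nonempty in this range.
Choosing one from each class (43 integers) avoids any shared remainder.
One more choice must repeat a class, so two differ by a multiple of 43. Hence 43 + 1 = 44.

44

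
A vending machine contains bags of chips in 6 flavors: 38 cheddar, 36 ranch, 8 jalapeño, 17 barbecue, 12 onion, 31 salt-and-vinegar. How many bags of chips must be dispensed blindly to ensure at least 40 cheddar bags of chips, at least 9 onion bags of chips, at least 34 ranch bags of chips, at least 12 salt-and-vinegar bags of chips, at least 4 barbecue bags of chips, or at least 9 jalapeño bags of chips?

The worst case stops just short of every target: all 38 cheddar, 33 ranch, 8 jalapeño, 3 barbecue, 8 onion, 11 salt-and-vinegar — 38 + 33 + 8 + 3 + 8 + 11 = 101 bags of chips.
One more bag of chips must push some flavor to its target, so 101 + 1 = 102.

102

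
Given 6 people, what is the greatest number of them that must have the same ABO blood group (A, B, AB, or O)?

2

The 6 people fall into 4 ABO blood groups.
If each of the 4 ABO blood groups held at most 1, the total would be at most 4 × 1 = 4 < 6, a contradiction.
So at least one holds ⌈6/4⌉ = 2.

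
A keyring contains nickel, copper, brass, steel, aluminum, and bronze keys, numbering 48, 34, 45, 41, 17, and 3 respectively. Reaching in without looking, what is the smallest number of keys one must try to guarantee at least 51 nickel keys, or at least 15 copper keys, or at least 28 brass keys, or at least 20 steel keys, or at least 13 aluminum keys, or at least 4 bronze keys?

124

The worst case stops just short of every target: all 48 nickel, 14 copper, 27 brass, 19 steel, 12 aluminum, 3 bronze — 48 + 14 + 27 + 19 + 12 + 3 = 123 keys.
One more key must push some type to its target, so 123 + 1 = 124.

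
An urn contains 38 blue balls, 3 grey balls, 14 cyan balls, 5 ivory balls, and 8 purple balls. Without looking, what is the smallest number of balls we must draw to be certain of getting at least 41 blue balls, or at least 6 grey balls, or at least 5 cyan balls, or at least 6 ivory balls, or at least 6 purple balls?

The worst case stops just short of every target: all 38 blue, all 3 grey, 4 cyan, 5 ivory, 5 purple — 38 + 3 + 4 + 5 + 5 = 55 balls.
One more ball must push some color to its target, so 55 + 1 = 56.

56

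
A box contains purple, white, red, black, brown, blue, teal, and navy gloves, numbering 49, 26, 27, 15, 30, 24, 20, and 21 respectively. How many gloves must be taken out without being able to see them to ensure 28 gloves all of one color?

188

In the worst case we take at most 27 of each color, but all 26 white, all 15 black, all 24 blue, all 20 teal, and all 21 navy (fewer than 27), giving 27 + 26 + 27 + 15 + 27 + 24 + 20 + 21 = 187.
One more glove then forces some color to 28, so 187 + 1 = 188.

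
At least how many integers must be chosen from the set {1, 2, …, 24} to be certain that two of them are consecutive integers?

13

Partition {1, …, 24} into 12 pairs: {1,2}, {3,4}, …, {23,24}.
Choosing 12 integers — say the 12 even numbers 2, 4, …, 24 — takes one from each pair and avoids the property.
Choosing 13 forces two into the same pair by pigeonhole, and those are consecutive. So 13.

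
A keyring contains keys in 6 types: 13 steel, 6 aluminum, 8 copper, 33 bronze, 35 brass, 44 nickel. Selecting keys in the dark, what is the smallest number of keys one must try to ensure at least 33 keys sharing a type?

In the worst case we take at most 32 of each type, but all 13 steel, all 6 aluminum, and all 8 copper (fewer than 32), giving 13 + 6 + 8 + 32 + 32 + 32 = 123.
One more key then forces some type to 33, so 123 + 1 = 124.

124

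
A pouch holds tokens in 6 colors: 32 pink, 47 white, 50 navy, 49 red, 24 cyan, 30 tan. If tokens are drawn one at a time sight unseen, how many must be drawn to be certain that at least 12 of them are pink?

The worst case draws every non-pink token first: 47 + 50 + 49 + 24 + 30 = 200.
The next 12 draws are then forced to be pink, giving 200 + 12 = 212.

212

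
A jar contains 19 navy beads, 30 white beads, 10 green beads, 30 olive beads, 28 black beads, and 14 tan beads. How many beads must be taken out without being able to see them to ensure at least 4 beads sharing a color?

19

The worst case takes 3 beads of each color without reaching 4 of any: 6 × 3 = 18.
The next bead must bring some color to 4, so 18 + 1 = 19.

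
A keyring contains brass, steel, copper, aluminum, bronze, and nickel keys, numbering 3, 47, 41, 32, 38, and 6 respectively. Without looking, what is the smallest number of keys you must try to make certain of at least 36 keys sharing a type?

In the worst case we take at most 35 of each type, but all 3 brass, all 32 aluminum, and all 6 nickel (fewer than 35), giving 3 + 35 + 35 + 32 + 35 + 6 = 146.
One more key then forces some type to 36, so 146 + 1 = 147.

147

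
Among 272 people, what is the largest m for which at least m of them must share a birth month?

23

The 272 people fall into 12 months of the year.
If each of the 12 months of the year held at most 22, the total would be at most 12 × 22 = 264 < 272, a contradiction.
So at least one holds ⌈272/12⌉ = 23.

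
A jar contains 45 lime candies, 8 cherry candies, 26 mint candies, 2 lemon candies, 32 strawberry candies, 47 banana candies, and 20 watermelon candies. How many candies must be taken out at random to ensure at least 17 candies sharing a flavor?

Treat the 7 flavors as pigeonholes.
In the worst case we take at most 16 of each flavor, but all 8 cherry and all 2 lemon (fewer than 16), giving 16 + 8 + 16 + 2 + 16 + 16 + 16 = 90.
One more candy then forces some flavor to 17, so 90 + 1 = 91.

91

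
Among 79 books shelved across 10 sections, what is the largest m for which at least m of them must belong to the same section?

8

The 79 books fall into 10 sections.
If each of the 10 sections held at most 7, the total would be at most 10 × 7 = 70 < 79, a contradiction.
So at least one holds ⌈79/10⌉ = 8.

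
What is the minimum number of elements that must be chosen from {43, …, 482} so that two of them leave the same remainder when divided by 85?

86

Group the integers by remainder mod 85; there are 85 residue classes, each nonempty in this range.
Choosing one from each class (85 integers) avoids any shared remainder.
One more choice must repeat a class, so two differ by a multiple of 85. Hence 85 + 1 = 86.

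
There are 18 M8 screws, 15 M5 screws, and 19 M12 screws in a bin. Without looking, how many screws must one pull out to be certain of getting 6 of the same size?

16

Treat the 3 sizes as pigeonholes.
The worst case takes 5 screws of each size without reaching 6 of any: 3 × 5 = 15.
The next screw must bring some size to 6, so 15 + 1 = 16.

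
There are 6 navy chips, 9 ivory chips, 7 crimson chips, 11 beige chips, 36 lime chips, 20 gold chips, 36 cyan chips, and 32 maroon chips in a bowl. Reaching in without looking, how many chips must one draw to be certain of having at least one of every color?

The hardest color to obtain is navy: we could draw every other chip first — 157 − 6 = 151 chips — without a single navy one.
The next draw must be navy, so 151 + 1 = 152.

152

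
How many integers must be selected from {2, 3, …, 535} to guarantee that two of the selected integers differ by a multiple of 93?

Group the integers by remainder mod 93; there are 93 residue classes, each nonempty in this range.
Choosing one from each class (93 integers) avoids any shared remainder.
One more choice must repeat a class, so two differ by a multiple of 93. Hence 93 + 1 = 94.

94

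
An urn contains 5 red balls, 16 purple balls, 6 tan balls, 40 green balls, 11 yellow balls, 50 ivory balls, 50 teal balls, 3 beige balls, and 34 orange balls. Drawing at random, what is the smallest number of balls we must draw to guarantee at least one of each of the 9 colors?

The hardest color to obtain is beige: we could draw every other ball first — 215 − 3 = 212 balls — without a single beige one.
The next draw must be beige, so 212 + 1 = 213.

213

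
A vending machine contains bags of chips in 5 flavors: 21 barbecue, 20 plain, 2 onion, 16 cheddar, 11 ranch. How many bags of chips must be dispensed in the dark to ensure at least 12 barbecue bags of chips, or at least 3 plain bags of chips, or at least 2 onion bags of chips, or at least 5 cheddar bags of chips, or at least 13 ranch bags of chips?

30

The worst case stops just short of every target: 11 barbecue, 2 plain, 1 onion, 4 cheddar, all 11 ranch — 11 + 2 + 1 + 4 + 11 = 29 bags of chips.
One more bag of chips must push some flavor to its target, so 29 + 1 = 30.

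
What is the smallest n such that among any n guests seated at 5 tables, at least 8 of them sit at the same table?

There are 5 tables acting as pigeonholes.
With 5 × 7 = 35 guests we could place exactly 7 in each, with no class reaching 8.
One more forces some class to hold 8, so 35 + 1 = 36.

36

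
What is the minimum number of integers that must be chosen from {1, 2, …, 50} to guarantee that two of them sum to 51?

Partition {1, …, 50} into 25 pairs: {1,50}, {2,49}, …, {25,26}.
Choosing 25 integers — say the integers 1 through 25 — takes one from each pair and avoids the property.
Choosing 26 forces two into the same pair by pigeonhole, and those sum to 51. So 26.

26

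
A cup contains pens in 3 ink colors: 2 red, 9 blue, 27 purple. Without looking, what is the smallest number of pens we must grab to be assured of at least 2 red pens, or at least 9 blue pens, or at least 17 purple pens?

The worst case stops just short of every target: 1 red, 8 blue, 16 purple — 1 + 8 + 16 = 25 pens.
One more pen must push some ink color to its target, so 25 + 1 = 26.

26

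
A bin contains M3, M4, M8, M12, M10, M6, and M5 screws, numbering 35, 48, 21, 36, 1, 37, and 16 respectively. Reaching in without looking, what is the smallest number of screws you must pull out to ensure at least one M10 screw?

194

The worst case draws every non-M10 screw first: 35 + 48 + 21 + 36 + 37 + 16 = 193.
The next draw is then forced to be M10, giving 193 + 1 = 194.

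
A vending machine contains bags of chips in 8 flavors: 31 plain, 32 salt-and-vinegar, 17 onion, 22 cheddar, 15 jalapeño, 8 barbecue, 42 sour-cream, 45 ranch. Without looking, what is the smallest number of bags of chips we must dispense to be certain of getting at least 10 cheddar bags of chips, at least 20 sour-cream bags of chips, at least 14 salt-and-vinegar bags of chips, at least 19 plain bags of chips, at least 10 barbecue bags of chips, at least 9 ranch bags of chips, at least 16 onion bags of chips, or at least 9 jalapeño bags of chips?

Each of the 8 flavors has its own threshold; avoid all of them simultaneously.
The worst case stops just short of every target: 18 plain, 13 salt-and-vinegar, 15 onion, 9 cheddar, 8 jalapeño, all 8 barbecue, 19 sour-cream, 8 ranch — 18 + 13 + 15 + 9 + 8 + 8 + 19 + 8 = 98 bags of chips.
One more bag of chips must push some flavor to its target, so 98 + 1 = 99.

99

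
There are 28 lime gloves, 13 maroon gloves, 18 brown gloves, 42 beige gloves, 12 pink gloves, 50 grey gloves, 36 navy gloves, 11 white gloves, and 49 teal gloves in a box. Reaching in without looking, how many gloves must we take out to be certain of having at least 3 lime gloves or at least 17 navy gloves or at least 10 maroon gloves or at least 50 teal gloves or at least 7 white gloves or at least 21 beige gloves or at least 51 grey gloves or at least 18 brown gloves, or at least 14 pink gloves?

The worst case stops just short of every target: 2 lime, 9 maroon, 17 brown, 20 beige, all 12 pink, 50 grey, 16 navy, 6 white, 49 teal — 2 + 9 + 17 + 20 + 12 + 50 + 16 + 6 + 49 = 181 gloves.
One more glove must push some color to its target, so 181 + 1 = 182.

182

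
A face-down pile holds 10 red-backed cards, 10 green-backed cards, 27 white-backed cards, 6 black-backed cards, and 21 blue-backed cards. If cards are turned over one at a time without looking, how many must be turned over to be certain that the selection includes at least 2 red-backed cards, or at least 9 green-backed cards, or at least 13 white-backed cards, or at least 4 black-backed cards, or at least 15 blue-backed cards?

Each of the 5 back colors has its own threshold; avoid all of them simultaneously.
The worst case stops just short of every target: 1 red-backed, 8 green-backed, 12 white-backed, 3 black-backed, 14 blue-backed — 1 + 8 + 12 + 3 + 14 = 38 cards.
One more card must push some back color to its target, so 38 + 1 = 39.

39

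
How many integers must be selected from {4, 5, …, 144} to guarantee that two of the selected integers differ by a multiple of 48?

49

Use the pigeonhole principle on residue classes: group the integers by remainder mod 48; there are 48 residue classes, each nonempty in this range.
Choosing one from each class (48 integers) avoids any shared remainder.
One more choice must repeat a class, so two differ by a multiple of 48. Hence 48 + 1 = 49.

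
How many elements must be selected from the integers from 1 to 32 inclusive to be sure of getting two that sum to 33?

Partition {1, …, 32} into 16 pairs: {1,32}, {2,31}, …, {16,17}.
Choosing 16 integers — say the integers 1 through 16 — takes one from each pair and avoids the property.
Choosing 17 forces two into the same pair by pigeonhole, and those sum to 33. So 17.

17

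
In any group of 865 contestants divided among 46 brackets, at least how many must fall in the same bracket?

The 865 contestants fall into 46 brackets.
If each of the 46 brackets held at most 18, the total would be at most 46 × 18 = 828 < 865, a contradiction.
So at least one holds ⌈865/46⌉ = 19.

19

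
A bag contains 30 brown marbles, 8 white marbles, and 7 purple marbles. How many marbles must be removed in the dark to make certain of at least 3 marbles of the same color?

Treat the 3 colors as pigeonholes.
The worst case takes 2 marbles of each color without reaching 3 of any: 3 × 2 = 6.
The next marble must bring some color to 3, so 6 + 1 = 7.

7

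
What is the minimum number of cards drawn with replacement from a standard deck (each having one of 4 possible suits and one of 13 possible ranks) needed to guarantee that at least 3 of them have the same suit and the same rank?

105

There are 4 × 13 = 52 (suit, rank) combinations acting as pigeonholes.
With 52 × 2 = 104 cards drawn with replacement from a standard deck we could place exactly 2 in each, with no (suit, rank) pair reaching 3.
One more forces some (suit, rank) pair to hold 3, so 104 + 1 = 105.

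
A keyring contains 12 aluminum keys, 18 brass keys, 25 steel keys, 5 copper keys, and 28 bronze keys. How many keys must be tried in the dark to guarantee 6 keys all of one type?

The worst case takes 5 keys of each type without reaching 6 of any: 5 × 5 = 25.
The next key must bring some type to 6, so 25 + 1 = 26.

26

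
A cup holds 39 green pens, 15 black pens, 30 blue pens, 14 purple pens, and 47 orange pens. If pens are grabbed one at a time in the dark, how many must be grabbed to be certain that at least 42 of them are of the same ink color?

Treat the 5 ink colors as pigeonholes.
In the worst case we take at most 41 of each ink color, but all 39 green, all 15 black, all 30 blue, and all 14 purple (fewer than 41), giving 39 + 15 + 30 + 14 + 41 = 139.
One more pen then forces some ink color to 42, so 139 + 1 = 140.

140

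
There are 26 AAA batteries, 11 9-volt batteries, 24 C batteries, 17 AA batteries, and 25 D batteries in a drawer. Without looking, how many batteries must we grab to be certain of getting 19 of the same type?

In the worst case we take at most 18 of each type, but all 11 9-volt and all 17 AA (fewer than 18), giving 18 + 11 + 18 + 17 + 18 = 82.
One more battery then forces some type to 19, so 82 + 1 = 83.

83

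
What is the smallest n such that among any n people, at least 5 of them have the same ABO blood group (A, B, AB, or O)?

17

There are 4 ABO blood groups acting as pigeonholes.
With 4 × 4 = 16 people we could place exactly 4 in each, with no class reaching 5.
One more forces some class to hold 5, so 16 + 1 = 17.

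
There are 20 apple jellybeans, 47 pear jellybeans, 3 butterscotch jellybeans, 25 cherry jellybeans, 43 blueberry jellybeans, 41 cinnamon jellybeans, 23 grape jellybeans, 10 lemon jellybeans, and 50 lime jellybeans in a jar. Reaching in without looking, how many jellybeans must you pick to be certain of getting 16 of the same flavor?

119

Treat the 9 flavors as pigeonholes.
In the worst case we take at most 15 of each flavor, but all 3 butterscotch and all 10 lemon (fewer than 15), giving 15 + 15 + 3 + 15 + 15 + 15 + 15 + 10 + 15 = 118.
One more jellybean then forces some flavor to 16, so 118 + 1 = 119.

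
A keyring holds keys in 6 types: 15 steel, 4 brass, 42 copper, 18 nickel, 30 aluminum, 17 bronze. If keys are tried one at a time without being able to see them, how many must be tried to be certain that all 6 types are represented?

The hardest type to obtain is brass: we could draw every other key first — 126 − 4 = 122 keys — without a single brass one.
The next draw must be brass, so 122 + 1 = 123.

123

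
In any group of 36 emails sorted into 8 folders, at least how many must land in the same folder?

5

If each of the 8 folders held at most 4, the total would be at most 8 × 4 = 32 < 36, a contradiction.
So at least one holds ⌈36/8⌉ = 5.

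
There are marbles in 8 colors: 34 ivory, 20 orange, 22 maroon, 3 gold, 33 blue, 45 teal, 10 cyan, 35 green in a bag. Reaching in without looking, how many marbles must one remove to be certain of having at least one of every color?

200

The hardest color to obtain is gold: we could draw every other marble first — 202 − 3 = 199 marbles — without a single gold one.
The next draw must be gold, so 199 + 1 = 200.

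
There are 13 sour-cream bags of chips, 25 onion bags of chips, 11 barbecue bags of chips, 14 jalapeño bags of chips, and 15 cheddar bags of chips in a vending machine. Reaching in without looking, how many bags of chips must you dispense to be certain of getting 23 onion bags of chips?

76

The worst case draws every non-onion bag of chips first: 13 + 11 + 14 + 15 = 53.
The next 23 draws are then forced to be onion, giving 53 + 23 = 76.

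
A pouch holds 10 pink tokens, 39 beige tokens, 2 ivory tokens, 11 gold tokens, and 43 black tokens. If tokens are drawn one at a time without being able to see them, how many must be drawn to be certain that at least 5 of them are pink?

100

To avoid pink tokens as long as possible, exhaust the other 4 colors first.
The worst case draws every non-pink token first: 39 + 2 + 11 + 43 = 95.
The next 5 draws are then forced to be pink, giving 95 + 5 = 100.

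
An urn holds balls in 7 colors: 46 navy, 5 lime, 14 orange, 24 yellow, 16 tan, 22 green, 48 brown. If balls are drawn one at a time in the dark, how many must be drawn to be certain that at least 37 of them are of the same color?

154

Treat the 7 colors as pigeonholes.
In the worst case we take at most 36 of each color, but all 5 lime, all 14 orange, all 24 yellow, all 16 tan, and all 22 green (fewer than 36), giving 36 + 5 + 14 + 24 + 16 + 22 + 36 = 153.
One more ball then forces some color to 37, so 153 + 1 = 154.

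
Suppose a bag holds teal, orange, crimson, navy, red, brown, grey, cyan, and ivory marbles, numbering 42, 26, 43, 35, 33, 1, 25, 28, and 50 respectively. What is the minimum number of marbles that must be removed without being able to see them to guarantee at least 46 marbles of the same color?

279

Treat the 9 colors as pigeonholes.
In the worst case we take at most 45 of each color, but all 42 teal, all 26 orange, all 43 crimson, all 35 navy, all 33 red, all 1 brown, all 25 grey, and all 28 cyan (fewer than 45), giving 42 + 26 + 43 + 35 + 33 + 1 + 25 + 28 + 45 = 278.
One more marble then forces some color to 46, so 278 + 1 = 279.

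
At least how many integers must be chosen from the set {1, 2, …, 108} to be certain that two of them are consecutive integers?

55

Partition {1, …, 108} into 54 pairs: {1,2}, {3,4}, …, {107,108}.
Choosing 54 integers — say the 54 even numbers 2, 4, …, 108 — takes one from each pair and avoids the property.
Choosing 55 forces two into the same pair by pigeonhole, and those are consecutive. So 55.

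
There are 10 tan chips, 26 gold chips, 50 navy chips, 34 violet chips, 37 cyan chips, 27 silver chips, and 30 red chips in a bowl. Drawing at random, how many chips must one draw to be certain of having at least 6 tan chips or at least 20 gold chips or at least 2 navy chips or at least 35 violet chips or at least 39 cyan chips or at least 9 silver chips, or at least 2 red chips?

106

The worst case stops just short of every target: 5 tan, 19 gold, 1 navy, 34 violet, all 37 cyan, 8 silver, 1 red — 5 + 19 + 1 + 34 + 37 + 8 + 1 = 105 chips.
One more chip must push some color to its target, so 105 + 1 = 106.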